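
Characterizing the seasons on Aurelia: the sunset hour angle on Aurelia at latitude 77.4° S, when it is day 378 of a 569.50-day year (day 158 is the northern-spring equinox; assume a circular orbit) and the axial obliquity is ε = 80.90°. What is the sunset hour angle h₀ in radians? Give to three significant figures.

Solar longitude: L_s = 360° × (378 − 158)/569.50 = 139.069°.
sin δ = sin 80.90° × sin 139.069° = 0.64690, so δ = +40.308°.
cos h₀ = −tan ϕ · tan δ = 3.7951 ≥ 1, so the host star never rises (polar night) and h₀ = 0.

h₀ = 0.00 rad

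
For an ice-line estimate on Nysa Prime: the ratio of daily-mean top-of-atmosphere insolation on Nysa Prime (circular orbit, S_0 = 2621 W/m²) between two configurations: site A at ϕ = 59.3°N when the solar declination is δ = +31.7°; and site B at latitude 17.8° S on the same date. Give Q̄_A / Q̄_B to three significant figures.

Q̄_A / Q̄_B ≈ 2.47

— Configuration A (ϕ=+59.3°):
cos h₀ = −tan(+59.3°) tan(+31.700°) = -1.0402 ≤ −1 ⇒ polar day, h₀ = π.
Bracket: h₀ sin ϕ sin δ + cos ϕ cos δ sin h₀ = 3.1416×0.85985×0.52547 + 0.51054×0.85081×0.00000 = 1.419455 + 0.000000 = 1.419455.
Q̄ = (S_0/π) × [bracket] = (2621/π) × 1.419455 = 1184.2 W/m².
— Configuration B (ϕ=-17.8°):
cos h₀ = −tan(-17.8°) tan(+31.700°) = 0.1983, h₀ = 1.3712 rad.
Bracket: h₀ sin ϕ sin δ + cos ϕ cos δ sin h₀ = 1.3712×-0.30570×0.52547 + 0.95213×0.85081×0.98014 = -0.220264 + 0.793994 = 0.573730.
Q̄ = (S_0/π) × [bracket] = (2621/π) × 0.573730 = 478.66 W/m².
Ratio Q̄_A / Q̄_B = 1184.2 / 478.66 = 2.474.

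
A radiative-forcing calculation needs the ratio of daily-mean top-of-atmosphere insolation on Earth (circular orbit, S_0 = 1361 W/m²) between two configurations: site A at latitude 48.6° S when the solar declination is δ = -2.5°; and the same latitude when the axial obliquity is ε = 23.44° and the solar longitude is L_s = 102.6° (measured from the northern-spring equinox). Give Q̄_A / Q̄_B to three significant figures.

Q̄_A / Q̄_B ≈ 3.20

— Configuration A (ϕ=-48.6°):
cos h₀ = −tan(-48.6°) tan(-2.500°) = -0.0495, h₀ = 1.6203 rad.
Bracket: h₀ sin ϕ sin δ + cos ϕ cos δ sin h₀ = 1.6203×-0.75011×-0.04362 + 0.66131×0.99905×0.99877 = 0.053016 + 0.659869 = 0.712885.
Q̄ = (S_0/π) × [bracket] = (1361/π) × 0.712885 = 308.84 W/m².
— Configuration B (ϕ=-48.6°):
Solar declination: sin δ = sin ε · sin L_s = sin 23.44° × sin 102.6° = 0.38821, so δ = +22.843°.
cos h₀ = −tan(-48.6°) tan(+22.843°) = 0.4778, h₀ = 1.0726 rad.
Bracket: h₀ sin ϕ sin δ + cos ϕ cos δ sin h₀ = 1.0726×-0.75011×0.38821 + 0.66131×0.92157×0.87846 = -0.312341 + 0.535372 = 0.223031.
Q̄ = (S_0/π) × [bracket] = (1361/π) × 0.223031 = 96.621 W/m².
Ratio Q̄_A / Q̄_B = 308.84 / 96.621 = 3.196.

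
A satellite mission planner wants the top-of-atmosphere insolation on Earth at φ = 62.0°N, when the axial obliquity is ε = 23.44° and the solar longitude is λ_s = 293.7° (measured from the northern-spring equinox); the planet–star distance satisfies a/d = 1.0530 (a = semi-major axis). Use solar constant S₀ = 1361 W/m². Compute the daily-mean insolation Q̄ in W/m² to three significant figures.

Q̄ ≈ 27.3 W/m²

Solar declination: sin δ = sin ε · sin λ_s = sin 23.44° × sin 293.7° = -0.36424, so δ = -21.361°.
cos H₀ = −tan(+62.0°) tan(-21.361°) = 0.7356, H₀ = 0.7443 rad.
Bracket: H₀ sin φ sin δ + cos φ cos δ sin H₀ = 0.7443×0.88295×-0.36424 + 0.46947×0.93131×0.67745 = -0.239371 + 0.296196 = 0.056825.
Inverse-square distance factor (a/d)² = 1.0530² = 1.108809.
Q̄ = (S₀/π) × 1.108809 × [bracket] = (1361/π) × 1.108809 × 0.056825 = 27.30 W/m².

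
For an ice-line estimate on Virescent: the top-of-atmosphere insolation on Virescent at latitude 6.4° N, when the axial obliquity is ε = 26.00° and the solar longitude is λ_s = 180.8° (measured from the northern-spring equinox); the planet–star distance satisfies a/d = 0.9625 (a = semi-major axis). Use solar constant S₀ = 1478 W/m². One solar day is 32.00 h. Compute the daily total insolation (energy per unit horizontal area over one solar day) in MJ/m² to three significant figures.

Solar declination: sin δ = sin ε · sin λ_s = sin 26.00° × sin 180.8° = -0.00612, so δ = -0.351°.
cos H₀ = −tan(+6.4°) tan(-0.351°) = 0.0007, H₀ = 1.5701 rad.
Bracket: H₀ sin φ sin δ + cos φ cos δ sin H₀ = 1.5701×0.11147×-0.00612 + 0.99377×0.99998×1.00000 = -0.001071 + 0.993750 = 0.992679.
Inverse-square distance factor (a/d)² = 0.9625² = 0.926406.
Q̄ = (S₀/π) × 0.926406 × [bracket] = (1478/π) × 0.926406 × 0.992679 = 432.65 W/m².
Daily total = Q̄ × 32.00 h × 3600 s/h = 432.65 × 32.00 × 3600 / 10⁶ = 49.84 MJ/m².

49.8 MJ/m²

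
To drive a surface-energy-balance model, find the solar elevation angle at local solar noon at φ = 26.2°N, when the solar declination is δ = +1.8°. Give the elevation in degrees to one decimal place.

At local noon the hour angle is zero, so the zenith angle equals |φ − δ| = |+26.2° − (+1.800°)| = 24.400°.
Elevation = 90° − 24.400° = 65.6°.

65.6°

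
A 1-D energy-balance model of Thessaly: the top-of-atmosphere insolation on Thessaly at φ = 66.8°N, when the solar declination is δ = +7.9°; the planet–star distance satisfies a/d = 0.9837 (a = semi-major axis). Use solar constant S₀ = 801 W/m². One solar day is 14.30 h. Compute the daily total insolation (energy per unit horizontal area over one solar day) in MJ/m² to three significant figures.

cos H₀ = −tan(+66.8°) tan(+7.900°) = -0.3238, H₀ = 1.9005 rad.
Bracket: H₀ sin φ sin δ + cos φ cos δ sin H₀ = 1.9005×0.91914×0.13744 + 0.39394×0.99051×0.94614 = 0.240084 + 0.369185 = 0.609269.
Inverse-square distance factor (a/d)² = 0.9837² = 0.967666.
Q̄ = (S₀/π) × 0.967666 × [bracket] = (801/π) × 0.967666 × 0.609269 = 150.32 W/m².
Daily total = Q̄ × 14.30 h × 3600 s/h = 150.32 × 14.30 × 3600 / 10⁶ = 7.738 MJ/m².

7.74 MJ/m²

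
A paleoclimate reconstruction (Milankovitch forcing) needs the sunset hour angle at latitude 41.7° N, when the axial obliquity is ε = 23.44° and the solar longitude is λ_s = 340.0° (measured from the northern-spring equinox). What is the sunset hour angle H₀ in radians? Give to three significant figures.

Solar declination: sin δ = sin ε · sin λ_s = sin 23.44° × sin 340.0° = -0.13605, so δ = -7.819°.
cos H₀ = −tan φ · tan δ = −tan(+41.7°) × tan(-7.819°) = 0.1224, so H₀ = 1.4481 rad = 82.97°.

H₀ = 1.45 rad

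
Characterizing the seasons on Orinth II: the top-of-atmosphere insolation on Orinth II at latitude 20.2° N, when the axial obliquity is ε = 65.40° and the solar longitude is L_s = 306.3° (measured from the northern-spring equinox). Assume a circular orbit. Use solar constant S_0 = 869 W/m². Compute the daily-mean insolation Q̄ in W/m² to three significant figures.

Solar declination: sin δ = sin ε · sin L_s = sin 65.40° × sin 306.3° = -0.73278, so δ = -47.120°.
cos h₀ = −tan(+20.2°) tan(-47.120°) = 0.3962, h₀ = 1.1634 rad.
Bracket: h₀ sin ϕ sin δ + cos ϕ cos δ sin h₀ = 1.1634×0.34530×-0.73278 + 0.93849×0.68047×0.91816 = -0.294374 + 0.586350 = 0.291976.
Q̄ = (S_0/π) × [bracket] = (869/π) × 0.291976 = 80.76 W/m².

Q̄ ≈ 80.8 W/m²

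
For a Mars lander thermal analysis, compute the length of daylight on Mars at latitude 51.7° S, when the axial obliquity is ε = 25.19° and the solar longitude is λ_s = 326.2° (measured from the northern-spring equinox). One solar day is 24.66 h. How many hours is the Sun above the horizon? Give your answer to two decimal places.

Solar declination: sin δ = sin ε · sin λ_s = sin 25.19° × sin 326.2° = -0.23677, so δ = -13.696°.
cos H₀ = −tan φ · tan δ = −tan(-51.7°) × tan(-13.696°) = -0.3086, so H₀ = 1.8845 rad = 107.97°.
Daylight = 2H₀/(2π) × 24.66 h = (1.8845/π) × 24.66 = 14.79 h.

14.79 h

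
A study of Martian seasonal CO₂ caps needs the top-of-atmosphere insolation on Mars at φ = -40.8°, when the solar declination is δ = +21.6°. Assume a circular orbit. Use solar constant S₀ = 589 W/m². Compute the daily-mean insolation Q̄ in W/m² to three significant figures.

Q̄ ≈ 68.9 W/m²

cos H₀ = −tan(-40.8°) tan(+21.600°) = 0.3418, H₀ = 1.2220 rad.
Bracket: H₀ sin φ sin δ + cos φ cos δ sin H₀ = 1.2220×-0.65342×0.36812 + 0.75700×0.92978×0.93979 = -0.293936 + 0.661465 = 0.367529.
Q̄ = (S₀/π) × [bracket] = (589/π) × 0.367529 = 68.91 W/m².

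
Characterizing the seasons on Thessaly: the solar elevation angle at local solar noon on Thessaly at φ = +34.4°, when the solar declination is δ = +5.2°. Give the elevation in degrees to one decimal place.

At local noon the hour angle is zero, so the zenith angle equals |φ − δ| = |+34.4° − (+5.200°)| = 29.200°.
Elevation = 90° − 29.200° = 60.8°.

60.8°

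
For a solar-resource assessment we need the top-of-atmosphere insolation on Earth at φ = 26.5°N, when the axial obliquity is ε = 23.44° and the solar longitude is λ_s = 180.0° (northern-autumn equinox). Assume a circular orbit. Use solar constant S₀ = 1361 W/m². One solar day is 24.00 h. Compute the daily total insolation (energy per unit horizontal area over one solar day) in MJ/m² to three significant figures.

33.5 MJ/m²

Solar declination: sin δ = sin ε · sin λ_s = sin 23.44° × sin 180.0° = 0.00000, so δ = +0.000°.
cos H₀ = −tan(+26.5°) tan(+0.000°) = -0.0000, H₀ = 1.5708 rad.
Bracket: H₀ sin φ sin δ + cos φ cos δ sin H₀ = 1.5708×0.44620×0.00000 + 0.89493×1.00000×1.00000 = 0.000000 + 0.894930 = 0.894930.
Q̄ = (S₀/π) × [bracket] = (1361/π) × 0.894930 = 387.70 W/m².
Daily total = Q̄ × 24.00 h × 3600 s/h = 387.70 × 24.00 × 3600 / 10⁶ = 33.50 MJ/m².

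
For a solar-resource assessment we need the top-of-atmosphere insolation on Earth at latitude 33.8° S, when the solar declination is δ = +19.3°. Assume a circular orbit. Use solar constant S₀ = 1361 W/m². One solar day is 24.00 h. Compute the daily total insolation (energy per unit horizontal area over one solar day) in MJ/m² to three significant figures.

cos H₀ = −tan(-33.8°) tan(+19.300°) = 0.2344, H₀ = 1.3342 rad.
Bracket: H₀ sin φ sin δ + cos φ cos δ sin H₀ = 1.3342×-0.55630×0.33051 + 0.83098×0.94380×0.97213 = -0.245310 + 0.762421 = 0.517111.
Q̄ = (S₀/π) × [bracket] = (1361/π) × 0.517111 = 224.02 W/m².
Daily total = Q̄ × 24.00 h × 3600 s/h = 224.02 × 24.00 × 3600 / 10⁶ = 19.36 MJ/m².

19.4 MJ/m²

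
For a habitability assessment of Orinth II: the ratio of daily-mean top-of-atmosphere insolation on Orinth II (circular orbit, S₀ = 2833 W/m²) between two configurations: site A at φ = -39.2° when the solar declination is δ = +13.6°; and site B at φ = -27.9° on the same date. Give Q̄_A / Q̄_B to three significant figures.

— Configuration A (φ=-39.2°):
cos H₀ = −tan(-39.2°) tan(+13.600°) = 0.1973, H₀ = 1.3722 rad.
Bracket: H₀ sin φ sin δ + cos φ cos δ sin H₀ = 1.3722×-0.63203×0.23514 + 0.77494×0.97196×0.98034 = -0.203930 + 0.738403 = 0.534473.
Q̄ = (S₀/π) × [bracket] = (2833/π) × 0.534473 = 481.97 W/m².
— Configuration B (φ=-27.9°):
cos H₀ = −tan(-27.9°) tan(+13.600°) = 0.1281, H₀ = 1.4424 rad.
Bracket: H₀ sin φ sin δ + cos φ cos δ sin H₀ = 1.4424×-0.46793×0.23514 + 0.88377×0.97196×0.99176 = -0.158706 + 0.851911 = 0.693205.
Q̄ = (S₀/π) × [bracket] = (2833/π) × 0.693205 = 625.11 W/m².
Ratio Q̄_A / Q̄_B = 481.97 / 625.11 = 0.7710.

Q̄_A / Q̄_B ≈ 0.771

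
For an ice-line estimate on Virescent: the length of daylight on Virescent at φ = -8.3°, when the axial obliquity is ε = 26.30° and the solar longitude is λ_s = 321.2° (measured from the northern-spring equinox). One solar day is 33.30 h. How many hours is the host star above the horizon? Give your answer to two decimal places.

17.10 h

Solar declination: sin δ = sin ε · sin λ_s = sin 26.30° × sin 321.2° = -0.27763, so δ = -16.119°.
cos H₀ = −tan φ · tan δ = −tan(-8.3°) × tan(-16.119°) = -0.0422, so H₀ = 1.6130 rad = 92.42°.
Daylight = 2H₀/(2π) × 33.30 h = (1.6130/π) × 33.30 = 17.10 h.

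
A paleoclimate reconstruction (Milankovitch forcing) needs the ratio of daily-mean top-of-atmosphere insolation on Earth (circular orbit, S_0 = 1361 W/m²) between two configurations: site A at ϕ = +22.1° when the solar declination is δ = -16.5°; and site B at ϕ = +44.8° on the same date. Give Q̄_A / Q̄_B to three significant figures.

— Configuration A (ϕ=+22.1°):
cos h₀ = −tan(+22.1°) tan(-16.500°) = 0.1203, h₀ = 1.4502 rad.
Bracket: h₀ sin ϕ sin δ + cos ϕ cos δ sin h₀ = 1.4502×0.37622×-0.28402 + 0.92653×0.95882×0.99274 = -0.154960 + 0.881926 = 0.726966.
Q̄ = (S_0/π) × [bracket] = (1361/π) × 0.726966 = 314.94 W/m².
— Configuration B (ϕ=+44.8°):
cos h₀ = −tan(+44.8°) tan(-16.500°) = 0.2942, h₀ = 1.2722 rad.
Bracket: h₀ sin ϕ sin δ + cos ϕ cos δ sin h₀ = 1.2722×0.70463×-0.28402 + 0.70957×0.95882×0.95576 = -0.254604 + 0.650251 = 0.395647.
Q̄ = (S_0/π) × [bracket] = (1361/π) × 0.395647 = 171.40 W/m².
Ratio Q̄_A / Q̄_B = 314.94 / 171.40 = 1.837.

Q̄_A / Q̄_B ≈ 1.84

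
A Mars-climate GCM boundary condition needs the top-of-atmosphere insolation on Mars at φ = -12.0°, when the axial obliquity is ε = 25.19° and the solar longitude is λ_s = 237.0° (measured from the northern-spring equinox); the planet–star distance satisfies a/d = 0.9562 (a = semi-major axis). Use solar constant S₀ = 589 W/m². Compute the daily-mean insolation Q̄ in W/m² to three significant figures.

Solar declination: sin δ = sin ε · sin λ_s = sin 25.19° × sin 237.0° = -0.35696, so δ = -20.913°.
cos H₀ = −tan(-12.0°) tan(-20.913°) = -0.0812, H₀ = 1.6521 rad.
Bracket: H₀ sin φ sin δ + cos φ cos δ sin H₀ = 1.6521×-0.20791×-0.35696 + 0.97815×0.93412×0.99670 = 0.122612 + 0.910694 = 1.033306.
Inverse-square distance factor (a/d)² = 0.9562² = 0.914318.
Q̄ = (S₀/π) × 0.914318 × [bracket] = (589/π) × 0.914318 × 1.033306 = 177.1 W/m².

Q̄ ≈ 177 W/m²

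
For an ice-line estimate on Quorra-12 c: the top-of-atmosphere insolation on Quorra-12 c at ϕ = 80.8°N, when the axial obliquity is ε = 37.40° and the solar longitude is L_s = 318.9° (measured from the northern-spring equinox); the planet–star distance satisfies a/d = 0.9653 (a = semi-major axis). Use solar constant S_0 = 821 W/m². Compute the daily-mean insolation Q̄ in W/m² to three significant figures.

Solar declination: sin δ = sin ε · sin L_s = sin 37.40° × sin 318.9° = -0.39927, so δ = -23.533°.
cos h₀ = −tan(+80.8°) tan(-23.533°) = 2.6888 ≥ 1 ⇒ polar night, h₀ = 0 and Q̄ = 0.
Inverse-square distance factor (a/d)² = 0.9653² = 0.931804.

Q̄ ≈ 0.00 W/m²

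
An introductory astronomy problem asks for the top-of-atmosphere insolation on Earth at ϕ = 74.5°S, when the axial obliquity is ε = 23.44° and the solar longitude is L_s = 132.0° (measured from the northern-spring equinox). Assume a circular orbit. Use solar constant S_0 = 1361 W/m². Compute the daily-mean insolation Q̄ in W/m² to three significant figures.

Q̄ ≈ 0.00 W/m²

Solar declination: sin δ = sin ε · sin L_s = sin 23.44° × sin 132.0° = 0.29561, so δ = +17.194°.
cos h₀ = −tan(-74.5°) tan(+17.194°) = 1.1158 ≥ 1 ⇒ polar night, h₀ = 0 and Q̄ = 0.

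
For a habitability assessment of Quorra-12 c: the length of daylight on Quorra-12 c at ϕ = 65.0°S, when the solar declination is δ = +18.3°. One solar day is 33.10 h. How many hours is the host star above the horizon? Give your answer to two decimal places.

cos h₀ = −tan ϕ · tan δ = −tan(-65.0°) × tan(+18.300°) = 0.7092, so h₀ = 0.7824 rad = 44.83°.
Daylight = 2h₀/(2π) × 33.10 h = (0.7824/π) × 33.10 = 8.24 h.

8.24 h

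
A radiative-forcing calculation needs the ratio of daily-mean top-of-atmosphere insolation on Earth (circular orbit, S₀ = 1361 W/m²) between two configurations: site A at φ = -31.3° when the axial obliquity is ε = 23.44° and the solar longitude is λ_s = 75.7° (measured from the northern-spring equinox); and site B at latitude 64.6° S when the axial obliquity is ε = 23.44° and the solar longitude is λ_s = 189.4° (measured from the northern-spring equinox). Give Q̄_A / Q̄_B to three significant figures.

Q̄_A / Q̄_B ≈ 0.953

— Configuration A (φ=-31.3°):
Solar declination: sin δ = sin ε · sin λ_s = sin 23.44° × sin 75.7° = 0.38546, so δ = +22.673°.
cos H₀ = −tan(-31.3°) tan(+22.673°) = 0.2540, H₀ = 1.3140 rad.
Bracket: H₀ sin φ sin δ + cos φ cos δ sin H₀ = 1.3140×-0.51952×0.38546 + 0.85446×0.92272×0.96721 = -0.263134 + 0.762575 = 0.499441.
Q̄ = (S₀/π) × [bracket] = (1361/π) × 0.499441 = 216.37 W/m².
— Configuration B (φ=-64.6°):
Solar declination: sin δ = sin ε · sin λ_s = sin 23.44° × sin 189.4° = -0.06497, so δ = -3.725°.
cos H₀ = −tan(-64.6°) tan(-3.725°) = -0.1371, H₀ = 1.7083 rad.
Bracket: H₀ sin φ sin δ + cos φ cos δ sin H₀ = 1.7083×-0.90334×-0.06497 + 0.42894×0.99789×0.99056 = 0.100260 + 0.423994 = 0.524254.
Q̄ = (S₀/π) × [bracket] = (1361/π) × 0.524254 = 227.12 W/m².
Ratio Q̄_A / Q̄_B = 216.37 / 227.12 = 0.9527.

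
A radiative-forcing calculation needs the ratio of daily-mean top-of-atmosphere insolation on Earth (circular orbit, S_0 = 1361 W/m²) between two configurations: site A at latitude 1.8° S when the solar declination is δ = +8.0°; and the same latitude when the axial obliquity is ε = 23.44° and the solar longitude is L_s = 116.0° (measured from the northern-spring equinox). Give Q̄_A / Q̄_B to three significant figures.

— Configuration A (ϕ=-1.8°):
cos h₀ = −tan(-1.8°) tan(+8.000°) = 0.0044, h₀ = 1.5664 rad.
Bracket: h₀ sin ϕ sin δ + cos ϕ cos δ sin h₀ = 1.5664×-0.03141×0.13917 + 0.99951×0.99027×0.99999 = -0.006847 + 0.989775 = 0.982928.
Q̄ = (S_0/π) × [bracket] = (1361/π) × 0.982928 = 425.82 W/m².
— Configuration B (ϕ=-1.8°):
Solar declination: sin δ = sin ε · sin L_s = sin 23.44° × sin 116.0° = 0.35753, so δ = +20.949°.
cos h₀ = −tan(-1.8°) tan(+20.949°) = 0.0120, h₀ = 1.5588 rad.
Bracket: h₀ sin ϕ sin δ + cos ϕ cos δ sin h₀ = 1.5588×-0.03141×0.35753 + 0.99951×0.93390×0.99993 = -0.017505 + 0.933377 = 0.915872.
Q̄ = (S_0/π) × [bracket] = (1361/π) × 0.915872 = 396.77 W/m².
Ratio Q̄_A / Q̄_B = 425.82 / 396.77 = 1.073.

Q̄_A / Q̄_B ≈ 1.07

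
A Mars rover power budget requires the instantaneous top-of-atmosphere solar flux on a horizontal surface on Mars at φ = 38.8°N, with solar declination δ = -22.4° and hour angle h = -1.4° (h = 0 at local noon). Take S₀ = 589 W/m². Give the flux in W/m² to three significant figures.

284 W/m²

cos θ_z = sin φ sin δ + cos φ cos δ cos h = -0.238780 + 0.720319 = 0.481539.
Flux = S₀ · cos θ_z = 589 × 0.481539 = 283.6 W/m².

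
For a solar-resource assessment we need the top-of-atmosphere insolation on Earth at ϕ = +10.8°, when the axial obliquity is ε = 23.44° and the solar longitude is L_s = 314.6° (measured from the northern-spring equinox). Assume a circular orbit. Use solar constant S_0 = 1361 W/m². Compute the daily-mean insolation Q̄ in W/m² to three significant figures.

Solar declination: sin δ = sin ε · sin L_s = sin 23.44° × sin 314.6° = -0.28324, so δ = -16.453°.
cos h₀ = −tan(+10.8°) tan(-16.453°) = 0.0563, h₀ = 1.5144 rad.
Bracket: h₀ sin ϕ sin δ + cos ϕ cos δ sin h₀ = 1.5144×0.18738×-0.28324 + 0.98229×0.95905×0.99841 = -0.080375 + 0.940567 = 0.860192.
Q̄ = (S_0/π) × [bracket] = (1361/π) × 0.860192 = 372.7 W/m².

Q̄ ≈ 373 W/m²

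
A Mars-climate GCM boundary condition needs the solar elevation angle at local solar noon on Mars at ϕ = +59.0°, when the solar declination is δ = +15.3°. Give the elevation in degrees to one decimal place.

46.3°

At local noon the hour angle is zero, so the zenith angle equals |ϕ − δ| = |+59.0° − (+15.300°)| = 43.700°.
Elevation = 90° − 43.700° = 46.3°.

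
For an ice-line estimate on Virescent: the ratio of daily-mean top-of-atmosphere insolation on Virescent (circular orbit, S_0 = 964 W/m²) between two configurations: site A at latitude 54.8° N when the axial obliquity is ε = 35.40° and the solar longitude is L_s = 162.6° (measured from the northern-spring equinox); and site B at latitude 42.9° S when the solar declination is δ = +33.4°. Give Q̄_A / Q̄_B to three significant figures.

Q̄_A / Q̄_B ≈ 5.70

— Configuration A (ϕ=+54.8°):
Solar declination: sin δ = sin ε · sin L_s = sin 35.40° × sin 162.6° = 0.17323, so δ = +9.976°.
cos h₀ = −tan(+54.8°) tan(+9.976°) = -0.2493, h₀ = 1.8228 rad.
Bracket: h₀ sin ϕ sin δ + cos ϕ cos δ sin h₀ = 1.8228×0.81714×0.17323 + 0.57643×0.98488×0.96842 = 0.258023 + 0.549786 = 0.807809.
Q̄ = (S_0/π) × [bracket] = (964/π) × 0.807809 = 247.88 W/m².
— Configuration B (ϕ=-42.9°):
cos h₀ = −tan(-42.9°) tan(+33.400°) = 0.6127, h₀ = 0.9113 rad.
Bracket: h₀ sin ϕ sin δ + cos ϕ cos δ sin h₀ = 0.9113×-0.68072×0.55048 + 0.73254×0.83485×0.79029 = -0.341485 + 0.483311 = 0.141826.
Q̄ = (S_0/π) × [bracket] = (964/π) × 0.141826 = 43.519 W/m².
Ratio Q̄_A / Q̄_B = 247.88 / 43.519 = 5.696.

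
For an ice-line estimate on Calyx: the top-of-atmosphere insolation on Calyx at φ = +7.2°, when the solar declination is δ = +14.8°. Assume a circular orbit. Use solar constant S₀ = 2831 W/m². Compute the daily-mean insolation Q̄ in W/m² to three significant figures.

cos H₀ = −tan(+7.2°) tan(+14.800°) = -0.0334, H₀ = 1.6042 rad.
Bracket: H₀ sin φ sin δ + cos φ cos δ sin H₀ = 1.6042×0.12533×0.25545 + 0.99211×0.96682×0.99944 = 0.051359 + 0.958655 = 1.010014.
Q̄ = (S₀/π) × [bracket] = (2831/π) × 1.010014 = 910.2 W/m².

Q̄ ≈ 910 W/m²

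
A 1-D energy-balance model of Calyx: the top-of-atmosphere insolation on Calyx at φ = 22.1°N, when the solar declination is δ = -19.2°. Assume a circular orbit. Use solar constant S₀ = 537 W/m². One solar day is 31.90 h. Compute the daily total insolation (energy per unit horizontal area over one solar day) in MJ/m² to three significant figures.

cos H₀ = −tan(+22.1°) tan(-19.200°) = 0.1414, H₀ = 1.4289 rad.
Bracket: H₀ sin φ sin δ + cos φ cos δ sin H₀ = 1.4289×0.37622×-0.32887 + 0.92653×0.94438×0.98995 = -0.176794 + 0.866203 = 0.689409.
Q̄ = (S₀/π) × [bracket] = (537/π) × 0.689409 = 117.84 W/m².
Daily total = Q̄ × 31.90 h × 3600 s/h = 117.84 × 31.90 × 3600 / 10⁶ = 13.53 MJ/m².

13.5 MJ/m²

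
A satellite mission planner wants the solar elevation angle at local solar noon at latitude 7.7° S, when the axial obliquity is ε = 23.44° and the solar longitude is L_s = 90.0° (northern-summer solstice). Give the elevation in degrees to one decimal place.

58.9°

Solar declination: sin δ = sin ε · sin L_s = sin 23.44° × sin 90.0° = 0.39779, so δ = +23.440°.
At local noon the hour angle is zero, so the zenith angle equals |ϕ − δ| = |-7.7° − (+23.440°)| = 31.140°.
Elevation = 90° − 31.140° = 58.9°.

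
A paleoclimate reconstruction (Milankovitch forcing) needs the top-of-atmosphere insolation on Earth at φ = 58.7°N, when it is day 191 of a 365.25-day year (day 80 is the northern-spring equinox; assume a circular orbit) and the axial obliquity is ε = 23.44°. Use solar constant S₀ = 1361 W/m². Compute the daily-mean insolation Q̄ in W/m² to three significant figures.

Solar longitude: λ_s = 360° × (191 − 80)/365.25 = 109.405°.
sin δ = sin 23.44° × sin 109.405° = 0.37519, so δ = +22.036°.
cos H₀ = −tan(+58.7°) tan(+22.036°) = -0.6657, H₀ = 2.2992 rad.
Bracket: H₀ sin φ sin δ + cos φ cos δ sin H₀ = 2.2992×0.85446×0.37519 + 0.51952×0.92695×0.74620 = 0.737089 + 0.359347 = 1.096436.
Q̄ = (S₀/π) × [bracket] = (1361/π) × 1.096436 = 475.0 W/m².

Q̄ ≈ 475 W/m²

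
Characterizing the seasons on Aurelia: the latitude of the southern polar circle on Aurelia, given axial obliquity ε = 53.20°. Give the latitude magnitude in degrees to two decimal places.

36.80°

The polar circle is the lowest latitude that experiences at least one full rotation of continuous darkness at the northern-summer solstice; it lies at |φ| = 90° − ε = 90° − 53.20° = 36.80°.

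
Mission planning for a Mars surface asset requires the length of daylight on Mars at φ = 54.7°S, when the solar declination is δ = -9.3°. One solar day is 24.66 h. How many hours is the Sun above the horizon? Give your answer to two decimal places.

cos H₀ = −tan φ · tan δ = −tan(-54.7°) × tan(-9.300°) = -0.2313, so H₀ = 1.8042 rad = 103.37°.
Daylight = 2H₀/(2π) × 24.66 h = (1.8042/π) × 24.66 = 14.16 h.

14.16 h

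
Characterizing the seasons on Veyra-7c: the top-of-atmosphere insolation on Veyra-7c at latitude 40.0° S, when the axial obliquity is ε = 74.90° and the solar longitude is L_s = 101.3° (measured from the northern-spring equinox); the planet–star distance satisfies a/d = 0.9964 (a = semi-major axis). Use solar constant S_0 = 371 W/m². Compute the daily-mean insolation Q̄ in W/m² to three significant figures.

Q̄ ≈ 0.00 W/m²

Solar declination: sin δ = sin ε · sin L_s = sin 74.90° × sin 101.3° = 0.94676, so δ = +71.219°.
cos h₀ = −tan(-40.0°) tan(+71.219°) = 2.4675 ≥ 1 ⇒ polar night, h₀ = 0 and Q̄ = 0.
Inverse-square distance factor (a/d)² = 0.9964² = 0.992813.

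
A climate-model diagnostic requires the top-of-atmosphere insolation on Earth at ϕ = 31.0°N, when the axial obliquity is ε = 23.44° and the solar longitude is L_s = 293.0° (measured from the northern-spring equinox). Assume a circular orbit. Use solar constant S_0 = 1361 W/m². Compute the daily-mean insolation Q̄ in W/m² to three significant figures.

Solar declination: sin δ = sin ε · sin L_s = sin 23.44° × sin 293.0° = -0.36617, so δ = -21.479°.
cos h₀ = −tan(+31.0°) tan(-21.479°) = 0.2364, h₀ = 1.3321 rad.
Bracket: h₀ sin ϕ sin δ + cos ϕ cos δ sin h₀ = 1.3321×0.51504×-0.36617 + 0.85717×0.93055×0.97165 = -0.251224 + 0.775026 = 0.523802.
Q̄ = (S_0/π) × [bracket] = (1361/π) × 0.523802 = 226.9 W/m².

Q̄ ≈ 227 W/m²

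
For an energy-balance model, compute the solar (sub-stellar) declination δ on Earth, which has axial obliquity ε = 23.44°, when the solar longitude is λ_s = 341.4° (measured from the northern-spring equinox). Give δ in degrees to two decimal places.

sin δ = sin ε · sin λ_s = sin 23.44° × sin 341.4° = -0.126878.
δ = arcsin(-0.126878) = -7.29°.

δ = -7.29°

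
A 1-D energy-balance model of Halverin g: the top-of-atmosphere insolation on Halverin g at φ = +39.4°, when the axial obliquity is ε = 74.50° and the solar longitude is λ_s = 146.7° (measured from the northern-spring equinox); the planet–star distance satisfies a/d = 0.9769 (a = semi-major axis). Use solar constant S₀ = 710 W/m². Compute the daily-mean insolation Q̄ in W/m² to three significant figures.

Q̄ ≈ 274 W/m²

Solar declination: sin δ = sin ε · sin λ_s = sin 74.50° × sin 146.7° = 0.52906, so δ = +31.942°.
cos H₀ = −tan(+39.4°) tan(+31.942°) = -0.5121, H₀ = 2.1084 rad.
Bracket: H₀ sin φ sin δ + cos φ cos δ sin H₀ = 2.1084×0.63473×0.52906 + 0.77273×0.84859×0.85892 = 0.708022 + 0.563220 = 1.271242.
Inverse-square distance factor (a/d)² = 0.9769² = 0.954334.
Q̄ = (S₀/π) × 0.954334 × [bracket] = (710/π) × 0.954334 × 1.271242 = 274.2 W/m².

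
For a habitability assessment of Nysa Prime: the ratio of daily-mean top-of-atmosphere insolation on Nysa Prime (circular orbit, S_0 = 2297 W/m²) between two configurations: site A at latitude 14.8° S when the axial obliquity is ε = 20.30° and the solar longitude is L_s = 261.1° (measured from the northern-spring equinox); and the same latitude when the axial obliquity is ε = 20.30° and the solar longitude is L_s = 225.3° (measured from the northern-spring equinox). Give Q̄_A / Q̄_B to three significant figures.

Q̄_A / Q̄_B ≈ 1.01

— Configuration A (ϕ=-14.8°):
Solar declination: sin δ = sin ε · sin L_s = sin 20.30° × sin 261.1° = -0.34276, so δ = -20.045°.
cos h₀ = −tan(-14.8°) tan(-20.045°) = -0.0964, h₀ = 1.6673 rad.
Bracket: h₀ sin ϕ sin δ + cos ϕ cos δ sin h₀ = 1.6673×-0.25545×-0.34276 + 0.96682×0.93942×0.99534 = 0.145986 + 0.904018 = 1.050004.
Q̄ = (S_0/π) × [bracket] = (2297/π) × 1.050004 = 767.72 W/m².
— Configuration B (ϕ=-14.8°):
Solar declination: sin δ = sin ε · sin L_s = sin 20.30° × sin 225.3° = -0.24660, so δ = -14.277°.
cos h₀ = −tan(-14.8°) tan(-14.277°) = -0.0672, h₀ = 1.6381 rad.
Bracket: h₀ sin ϕ sin δ + cos ϕ cos δ sin h₀ = 1.6381×-0.25545×-0.24660 + 0.96682×0.96912×0.99774 = 0.103190 + 0.934847 = 1.038037.
Q̄ = (S_0/π) × [bracket] = (2297/π) × 1.038037 = 758.97 W/m².
Ratio Q̄_A / Q̄_B = 767.72 / 758.97 = 1.012.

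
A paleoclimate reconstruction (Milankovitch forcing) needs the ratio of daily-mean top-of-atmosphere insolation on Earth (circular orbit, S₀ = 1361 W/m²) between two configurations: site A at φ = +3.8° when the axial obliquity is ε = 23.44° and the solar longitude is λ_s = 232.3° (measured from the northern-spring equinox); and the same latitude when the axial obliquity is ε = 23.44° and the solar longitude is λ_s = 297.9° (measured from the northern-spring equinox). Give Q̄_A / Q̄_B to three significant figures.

Q̄_A / Q̄_B ≈ 1.02

— Configuration A (φ=+3.8°):
Solar declination: sin δ = sin ε · sin λ_s = sin 23.44° × sin 232.3° = -0.31474, so δ = -18.345°.
cos H₀ = −tan(+3.8°) tan(-18.345°) = 0.0220, H₀ = 1.5488 rad.
Bracket: H₀ sin φ sin δ + cos φ cos δ sin H₀ = 1.5488×0.06627×-0.31474 + 0.99780×0.94918×0.99976 = -0.032305 + 0.946865 = 0.914560.
Q̄ = (S₀/π) × [bracket] = (1361/π) × 0.914560 = 396.21 W/m².
— Configuration B (φ=+3.8°):
Solar declination: sin δ = sin ε · sin λ_s = sin 23.44° × sin 297.9° = -0.35155, so δ = -20.582°.
cos H₀ = −tan(+3.8°) tan(-20.582°) = 0.0249, H₀ = 1.5459 rad.
Bracket: H₀ sin φ sin δ + cos φ cos δ sin H₀ = 1.5459×0.06627×-0.35155 + 0.99780×0.93617×0.99969 = -0.036015 + 0.933821 = 0.897806.
Q̄ = (S₀/π) × [bracket] = (1361/π) × 0.897806 = 388.95 W/m².
Ratio Q̄_A / Q̄_B = 396.21 / 388.95 = 1.019.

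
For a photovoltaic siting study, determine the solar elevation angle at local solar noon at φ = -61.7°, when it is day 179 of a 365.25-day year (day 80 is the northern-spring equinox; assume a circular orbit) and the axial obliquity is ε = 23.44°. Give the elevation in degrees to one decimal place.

Solar longitude: λ_s = 360° × (179 − 80)/365.25 = 97.577°.
sin δ = sin 23.44° × sin 97.577° = 0.39432, so δ = +23.223°.
At local noon the hour angle is zero, so the zenith angle equals |φ − δ| = |-61.7° − (+23.223°)| = 84.923°.
Elevation = 90° − 84.923° = 5.1°.

5.1°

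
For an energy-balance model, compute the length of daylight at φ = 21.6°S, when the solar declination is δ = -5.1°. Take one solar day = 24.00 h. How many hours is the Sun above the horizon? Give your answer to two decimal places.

cos H₀ = −tan φ · tan δ = −tan(-21.6°) × tan(-5.100°) = -0.0353, so H₀ = 1.6061 rad = 92.03°.
Daylight = 2H₀/(2π) × 24.00 h = (1.6061/π) × 24.00 = 12.27 h.

12.27 h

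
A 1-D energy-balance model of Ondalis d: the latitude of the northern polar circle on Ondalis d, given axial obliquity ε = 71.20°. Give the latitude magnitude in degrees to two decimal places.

The polar circle is the lowest latitude that experiences at least one full rotation of continuous daylight at the northern-summer solstice; it lies at |ϕ| = 90° − ε = 90° − 71.20° = 18.80°.

18.80°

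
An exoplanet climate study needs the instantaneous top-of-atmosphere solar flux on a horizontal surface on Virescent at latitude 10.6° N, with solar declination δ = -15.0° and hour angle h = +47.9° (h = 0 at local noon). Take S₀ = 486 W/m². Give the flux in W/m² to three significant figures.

cos θ_z = sin φ sin δ + cos φ cos δ cos h = -0.047610 + 0.636532 = 0.588922.
Flux = S₀ · cos θ_z = 486 × 0.588922 = 286.2 W/m².

286 W/m²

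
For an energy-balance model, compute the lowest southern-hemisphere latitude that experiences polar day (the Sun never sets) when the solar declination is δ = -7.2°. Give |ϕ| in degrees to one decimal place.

|ϕ| = 82.8°

Polar day requires cos h₀ = −tan ϕ tan δ ≤ −1, i.e. tan ϕ tan δ ≥ 1.
The boundary is |tan ϕ| · |tan δ| = 1, so |ϕ| = 90° − |δ| = 90° − 7.2° = 82.8° in the southern hemisphere.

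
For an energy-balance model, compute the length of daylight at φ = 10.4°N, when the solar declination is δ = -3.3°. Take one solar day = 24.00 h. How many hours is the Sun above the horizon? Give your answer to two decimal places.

cos H₀ = −tan φ · tan δ = −tan(+10.4°) × tan(-3.300°) = 0.0106, so H₀ = 1.5602 rad = 89.39°.
Daylight = 2H₀/(2π) × 24.00 h = (1.5602/π) × 24.00 = 11.92 h.

11.92 h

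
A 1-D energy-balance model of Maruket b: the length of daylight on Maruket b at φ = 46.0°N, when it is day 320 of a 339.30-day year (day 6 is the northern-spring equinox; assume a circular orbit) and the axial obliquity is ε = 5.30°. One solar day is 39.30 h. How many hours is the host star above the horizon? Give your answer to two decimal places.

19.11 h

Solar longitude: λ_s = 360° × (320 − 6)/339.30 = 333.156°.
sin δ = sin 5.30° × sin 333.156° = -0.04171, so δ = -2.391°.
cos H₀ = −tan φ · tan δ = −tan(+46.0°) × tan(-2.391°) = 0.0432, so H₀ = 1.5276 rad = 87.52°.
Daylight = 2H₀/(2π) × 39.30 h = (1.5276/π) × 39.30 = 19.11 h.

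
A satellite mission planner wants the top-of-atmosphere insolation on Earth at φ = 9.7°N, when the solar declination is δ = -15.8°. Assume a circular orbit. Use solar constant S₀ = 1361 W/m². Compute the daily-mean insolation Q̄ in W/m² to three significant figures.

cos H₀ = −tan(+9.7°) tan(-15.800°) = 0.0484, H₀ = 1.5224 rad.
Bracket: H₀ sin φ sin δ + cos φ cos δ sin H₀ = 1.5224×0.16849×-0.27228 + 0.98570×0.96222×0.99883 = -0.069842 + 0.947351 = 0.877509.
Q̄ = (S₀/π) × [bracket] = (1361/π) × 0.877509 = 380.2 W/m².

Q̄ ≈ 380 W/m²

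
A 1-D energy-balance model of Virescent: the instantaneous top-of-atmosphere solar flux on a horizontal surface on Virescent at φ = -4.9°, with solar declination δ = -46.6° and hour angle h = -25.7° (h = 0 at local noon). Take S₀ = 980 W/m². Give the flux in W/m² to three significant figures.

cos θ_z = sin φ sin δ + cos φ cos δ cos h = 0.062062 + 0.616856 = 0.678918.
Flux = S₀ · cos θ_z = 980 × 0.678918 = 665.3 W/m².

665 W/m²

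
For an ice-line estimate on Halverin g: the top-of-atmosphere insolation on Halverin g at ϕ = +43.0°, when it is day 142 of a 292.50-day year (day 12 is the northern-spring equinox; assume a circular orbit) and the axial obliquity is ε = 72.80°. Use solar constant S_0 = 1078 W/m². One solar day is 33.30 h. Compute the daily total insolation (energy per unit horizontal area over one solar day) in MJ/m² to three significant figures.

44.3 MJ/m²

Solar longitude: L_s = 360° × (142 − 12)/292.50 = 160.000°.
sin δ = sin 72.80° × sin 160.000° = 0.32672, so δ = +19.070°.
cos h₀ = −tan(+43.0°) tan(+19.070°) = -0.3224, h₀ = 1.8990 rad.
Bracket: h₀ sin ϕ sin δ + cos ϕ cos δ sin h₀ = 1.8990×0.68200×0.32672 + 0.73135×0.94512×0.94661 = 0.423141 + 0.654310 = 1.077451.
Q̄ = (S_0/π) × [bracket] = (1078/π) × 1.077451 = 369.71 W/m².
Daily total = Q̄ × 33.30 h × 3600 s/h = 369.71 × 33.30 × 3600 / 10⁶ = 44.32 MJ/m².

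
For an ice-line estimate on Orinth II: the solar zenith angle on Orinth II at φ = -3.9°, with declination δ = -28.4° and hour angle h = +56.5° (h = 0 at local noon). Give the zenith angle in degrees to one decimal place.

cos θ_z = sin φ sin δ + cos φ cos δ cos h = 0.032350 + 0.484386 = 0.516736.
θ_z = arccos(0.516736) = 58.9°.

θ_z = 58.9°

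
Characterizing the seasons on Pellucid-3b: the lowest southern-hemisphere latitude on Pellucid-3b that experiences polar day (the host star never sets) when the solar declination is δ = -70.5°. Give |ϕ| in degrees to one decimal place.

Polar day requires cos h₀ = −tan ϕ tan δ ≤ −1, i.e. tan ϕ tan δ ≥ 1.
The boundary is |tan ϕ| · |tan δ| = 1, so |ϕ| = 90° − |δ| = 90° − 70.5° = 19.5° in the southern hemisphere.

|ϕ| = 19.5°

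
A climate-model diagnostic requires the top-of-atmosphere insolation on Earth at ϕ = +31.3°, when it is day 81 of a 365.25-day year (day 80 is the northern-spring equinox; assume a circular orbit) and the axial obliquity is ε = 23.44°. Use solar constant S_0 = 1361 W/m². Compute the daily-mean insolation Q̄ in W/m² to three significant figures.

Solar longitude: L_s = 360° × (81 − 80)/365.25 = 0.986°.
sin δ = sin 23.44° × sin 0.986° = 0.00684, so δ = +0.392°.
cos h₀ = −tan(+31.3°) tan(+0.392°) = -0.0042, h₀ = 1.5750 rad.
Bracket: h₀ sin ϕ sin δ + cos ϕ cos δ sin h₀ = 1.5750×0.51952×0.00684 + 0.85446×0.99998×0.99999 = 0.005597 + 0.854434 = 0.860031.
Q̄ = (S_0/π) × [bracket] = (1361/π) × 0.860031 = 372.6 W/m².

Q̄ ≈ 373 W/m²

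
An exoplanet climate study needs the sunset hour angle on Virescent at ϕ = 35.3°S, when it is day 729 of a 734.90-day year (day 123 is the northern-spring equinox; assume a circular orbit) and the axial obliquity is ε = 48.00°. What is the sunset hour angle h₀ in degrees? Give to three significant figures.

Solar longitude: L_s = 360° × (729 − 123)/734.90 = 296.857°.
sin δ = sin 48.00° × sin 296.857° = -0.66299, so δ = -41.528°.
cos h₀ = −tan ϕ · tan δ = −tan(-35.3°) × tan(-41.528°) = -0.6270, so h₀ = 2.2485 rad = 128.83°.

h₀ = 129°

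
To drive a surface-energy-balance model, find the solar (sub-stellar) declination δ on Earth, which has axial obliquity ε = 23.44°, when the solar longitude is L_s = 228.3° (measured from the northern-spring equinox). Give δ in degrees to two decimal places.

sin δ = sin ε · sin L_s = sin 23.44° × sin 228.3° = -0.297004.
δ = arcsin(-0.297004) = -17.28°.

δ = -17.28°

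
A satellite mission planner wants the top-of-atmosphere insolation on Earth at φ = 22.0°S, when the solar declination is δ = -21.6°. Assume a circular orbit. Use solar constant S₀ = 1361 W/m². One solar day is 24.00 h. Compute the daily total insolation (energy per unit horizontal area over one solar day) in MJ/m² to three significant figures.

cos H₀ = −tan(-22.0°) tan(-21.600°) = -0.1600, H₀ = 1.7315 rad.
Bracket: H₀ sin φ sin δ + cos φ cos δ sin H₀ = 1.7315×-0.37461×-0.36812 + 0.92718×0.92978×0.98712 = 0.238776 + 0.850970 = 1.089746.
Q̄ = (S₀/π) × [bracket] = (1361/π) × 1.089746 = 472.10 W/m².
Daily total = Q̄ × 24.00 h × 3600 s/h = 472.10 × 24.00 × 3600 / 10⁶ = 40.79 MJ/m².

40.8 MJ/m²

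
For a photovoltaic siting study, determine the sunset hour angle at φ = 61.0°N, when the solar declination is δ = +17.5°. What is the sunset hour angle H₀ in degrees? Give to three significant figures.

cos H₀ = −tan φ · tan δ = −tan(+61.0°) × tan(+17.500°) = -0.5688, so H₀ = 2.1759 rad = 124.67°.

H₀ = 125°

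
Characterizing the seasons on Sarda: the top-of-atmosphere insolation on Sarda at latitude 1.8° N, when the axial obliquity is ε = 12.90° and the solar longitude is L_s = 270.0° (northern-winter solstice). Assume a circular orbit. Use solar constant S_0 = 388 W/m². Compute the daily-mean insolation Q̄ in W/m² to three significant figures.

Solar declination: sin δ = sin ε · sin L_s = sin 12.90° × sin 270.0° = -0.22325, so δ = -12.900°.
cos h₀ = −tan(+1.8°) tan(-12.900°) = 0.0072, h₀ = 1.5636 rad.
Bracket: h₀ sin ϕ sin δ + cos ϕ cos δ sin h₀ = 1.5636×0.03141×-0.22325 + 0.99951×0.97476×0.99997 = -0.010964 + 0.974253 = 0.963289.
Q̄ = (S_0/π) × [bracket] = (388/π) × 0.963289 = 119.0 W/m².

Q̄ ≈ 119 W/m²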